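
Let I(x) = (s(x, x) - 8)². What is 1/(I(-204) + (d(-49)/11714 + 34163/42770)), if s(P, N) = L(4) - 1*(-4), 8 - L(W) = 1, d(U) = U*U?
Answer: 125251945/1252986543 ≈ 0.099963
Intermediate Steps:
d(U) = U²
L(W) = 7 (L(W) = 8 - 1*1 = 8 - 1 = 7)
s(P, N) = 11 (s(P, N) = 7 - 1*(-4) = 7 + 4 = 11)
I(x) = 9 (I(x) = (11 - 8)² = 3² = 9)
1/(I(-204) + (d(-49)/11714 + 34163/42770)) = 1/(9 + ((-49)²/11714 + 34163/42770)) = 1/(9 + (2401*(1/11714) + 34163*(1/42770))) = 1/(9 + (2401/11714 + 34163/42770)) = 1/(9 + 125719038/125251945) = 1/(1252986543/125251945) = 125251945/1252986543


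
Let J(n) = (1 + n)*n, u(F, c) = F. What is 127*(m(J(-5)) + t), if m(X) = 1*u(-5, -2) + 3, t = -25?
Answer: -3429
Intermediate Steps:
J(n) = n*(1 + n)
m(X) = -2 (m(X) = 1*(-5) + 3 = -5 + 3 = -2)
127*(m(J(-5)) + t) = 127*(-2 - 25) = 127*(-27) = -3429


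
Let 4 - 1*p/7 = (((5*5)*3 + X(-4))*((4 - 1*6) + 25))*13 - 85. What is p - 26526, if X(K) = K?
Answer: -174506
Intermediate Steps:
p = -147980 (p = 28 - 7*((((5*5)*3 - 4)*((4 - 1*6) + 25))*13 - 85) = 28 - 7*(((25*3 - 4)*((4 - 6) + 25))*13 - 85) = 28 - 7*(((75 - 4)*(-2 + 25))*13 - 85) = 28 - 7*((71*23)*13 - 85) = 28 - 7*(1633*13 - 85) = 28 - 7*(21229 - 85) = 28 - 7*21144 = 28 - 148008 = -147980)
p - 26526 = -147980 - 26526 = -174506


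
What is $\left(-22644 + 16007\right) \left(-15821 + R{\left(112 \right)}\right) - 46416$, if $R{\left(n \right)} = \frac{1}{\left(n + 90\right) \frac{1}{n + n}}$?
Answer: $\frac{10599970317}{101} \approx 1.0495 \cdot 10^{8}$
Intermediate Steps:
$R{\left(n \right)} = \frac{2 n}{90 + n}$ ($R{\left(n \right)} = \frac{1}{\left(90 + n\right) \frac{1}{2 n}} = \frac{1}{\frac{1}{2} \frac{1}{n} \left(90 + n\right)} = \frac{2 n}{90 + n}$)
$\left(-22644 + 16007\right) \left(-15821 + R{\left(112 \right)}\right) - 46416 = \left(-22644 + 16007\right) \left(-15821 + 2 \cdot 112 \frac{1}{90 + 112}\right) - 46416 = - 6637 \left(-15821 + 2 \cdot 112 \cdot \frac{1}{202}\right) - 46416 = - 6637 \left(-15821 + \frac{112}{101}\right) - 46416 = \left(-6637\right) \left(- \frac{1597809}{101}\right) - 46416 = \frac{10604658333}{101} - 46416 = \frac{10599970317}{101}$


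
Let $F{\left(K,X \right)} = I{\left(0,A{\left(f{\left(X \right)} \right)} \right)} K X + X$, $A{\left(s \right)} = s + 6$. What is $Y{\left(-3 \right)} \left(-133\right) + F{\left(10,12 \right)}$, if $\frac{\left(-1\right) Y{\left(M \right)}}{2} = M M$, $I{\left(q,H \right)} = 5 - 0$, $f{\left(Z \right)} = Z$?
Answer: $3006$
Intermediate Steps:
$A{\left(s \right)} = 6 + s$
$I{\left(q,H \right)} = 5$ ($I{\left(q,H \right)} = 5 + 0 = 5$)
$Y{\left(M \right)} = - 2 M^{2}$ ($Y{\left(M \right)} = - 2 M M = - 2 M^{2}$)
$F{\left(K,X \right)} = X + 5 K X$ ($F{\left(K,X \right)} = 5 K X + X = X + 5 K X$)
$Y{\left(-3 \right)} \left(-133\right) + F{\left(10,12 \right)} = - 2 \left(-3\right)^{2} \left(-133\right) + 12 \left(1 + 5 \cdot 10\right) = \left(-2\right) 9 \left(-133\right) + 12 \left(1 + 50\right) = \left(-18\right) \left(-133\right) + 12 \cdot 51 = 2394 + 612 = 3006$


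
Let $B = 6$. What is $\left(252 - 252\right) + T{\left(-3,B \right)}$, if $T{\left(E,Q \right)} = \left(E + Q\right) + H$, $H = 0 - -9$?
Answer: $12$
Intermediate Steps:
$H = 9$ ($H = 0 + 9 = 9$)
$T{\left(E,Q \right)} = 9 + E + Q$ ($T{\left(E,Q \right)} = \left(E + Q\right) + 9 = 9 + E + Q$)
$\left(252 - 252\right) + T{\left(-3,B \right)} = \left(252 - 252\right) + \left(9 - 3 + 6\right) = 0 + 12 = 12$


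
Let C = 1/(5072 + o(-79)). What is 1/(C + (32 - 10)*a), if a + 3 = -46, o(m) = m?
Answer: -4993/5382453 ≈ -0.00092764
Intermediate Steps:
a = -49 (a = -3 - 46 = -49)
C = 1/4993 (C = 1/(5072 - 79) = 1/4993 ≈ 0.00020028)
1/(C + (32 - 10)*a) = 1/(1/4993 + (32 - 10)*(-49)) = 1/(1/4993 + 22*(-49)) = 1/(1/4993 - 1078) = 1/(-5382453/4993) = -4993/5382453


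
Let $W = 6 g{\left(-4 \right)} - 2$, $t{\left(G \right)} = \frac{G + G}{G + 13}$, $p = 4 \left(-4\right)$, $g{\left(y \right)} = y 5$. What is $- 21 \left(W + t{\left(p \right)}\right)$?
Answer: $2338$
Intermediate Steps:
$g{\left(y \right)} = 5 y$
$p = -16$
$t{\left(G \right)} = \frac{2 G}{13 + G}$
$W = -122$ ($W = 6 \cdot 5 \left(-4\right) - 2 = 6 \left(-20\right) - 2 = -120 - 2 = -122$)
$- 21 \left(W + t{\left(p \right)}\right) = - 21 \left(-122 + 2 \left(-16\right) \frac{1}{13 - 16}\right) = - 21 \left(-122 + 2 \left(-16\right) \frac{1}{-3}\right) = - 21 \left(-122 + 2 \left(-16\right) \left(- \frac{1}{3}\right)\right) = - 21 \left(-122 + \frac{32}{3}\right) = \left(-21\right) \left(- \frac{334}{3}\right) = 2338$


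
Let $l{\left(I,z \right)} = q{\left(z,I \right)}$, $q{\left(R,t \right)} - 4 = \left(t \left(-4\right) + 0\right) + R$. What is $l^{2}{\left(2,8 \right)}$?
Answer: $16$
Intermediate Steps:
$q{\left(R,t \right)} = 4 + R - 4 t$ ($q{\left(R,t \right)} = 4 + \left(\left(t \left(-4\right) + 0\right) + R\right) = 4 + \left(\left(- 4 t + 0\right) + R\right) = 4 + \left(- 4 t + R\right) = 4 + \left(R - 4 t\right) = 4 + R - 4 t$)
$l{\left(I,z \right)} = 4 + z - 4 I$
$l^{2}{\left(2,8 \right)} = \left(4 + 8 - 8\right)^{2} = 4^{2} = 16$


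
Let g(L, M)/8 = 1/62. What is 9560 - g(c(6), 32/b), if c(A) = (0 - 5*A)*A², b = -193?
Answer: 296356/31 ≈ 9559.9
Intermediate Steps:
c(A) = -5*A³ (c(A) = (-5*A)*A² = -5*A³)
g(L, M) = 4/31 (g(L, M) = 8/62 = 8*(1/62) = 4/31)
9560 - g(c(6), 32/b) = 9560 - 1*4/31 = 9560 - 4/31 = 296356/31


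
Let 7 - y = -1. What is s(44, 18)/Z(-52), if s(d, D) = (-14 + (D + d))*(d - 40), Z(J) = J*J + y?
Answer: 8/113 ≈ 0.070796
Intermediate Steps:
y = 8 (y = 7 - 1*(-1) = 7 + 1 = 8)
Z(J) = 8 + J² (Z(J) = J*J + 8 = J² + 8 = 8 + J²)
s(d, D) = (-40 + d)*(-14 + D + d) (s(d, D) = (-14 + D + d)*(-40 + d) = (-40 + d)*(-14 + D + d))
s(44, 18)/Z(-52) = (560 + 44² - 54*44 - 40*18 + 18*44)/(8 + (-52)²) = (560 + 1936 - 2376 - 720 + 792)/(8 + 2704) = 192/2712 = 192*(1/2712) = 8/113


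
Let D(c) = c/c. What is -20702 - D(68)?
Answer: -20703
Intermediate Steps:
D(c) = 1
-20702 - D(68) = -20702 - 1*1 = -20702 - 1 = -20703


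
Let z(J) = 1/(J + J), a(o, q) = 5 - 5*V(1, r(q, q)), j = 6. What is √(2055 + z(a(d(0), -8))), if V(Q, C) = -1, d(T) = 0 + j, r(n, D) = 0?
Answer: √205505/10 ≈ 45.333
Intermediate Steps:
d(T) = 6 (d(T) = 0 + 6 = 6)
a(o, q) = 10 (a(o, q) = 5 - 5*(-1) = 5 + 5 = 10)
z(J) = 1/(2*J)
√(2055 + z(a(d(0), -8))) = √(2055 + (½)/10) = √(2055 + (½)*(⅒)) = √(2055 + 1/20) = √(41101/20) = √205505/10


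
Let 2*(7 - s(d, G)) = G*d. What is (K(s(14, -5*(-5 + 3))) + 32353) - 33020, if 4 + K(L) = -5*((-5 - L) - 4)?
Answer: -941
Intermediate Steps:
s(d, G) = 7 - G*d/2
K(L) = 41 + 5*L (K(L) = -4 - 5*((-5 - L) - 4) = -4 - 5*(-9 - L) = -4 + (45 + 5*L) = 41 + 5*L)
(K(s(14, -5*(-5 + 3))) + 32353) - 33020 = ((41 + 5*(7 - 1/2*(-5*(-5 + 3))*14)) + 32353) - 33020 = ((41 + 5*(7 - 1/2*(-5*(-2))*14)) + 32353) - 33020 = ((41 + 5*(7 - 1/2*10*14)) + 32353) - 33020 = ((41 + 5*(7 - 70)) + 32353) - 33020 = ((41 + 5*(-63)) + 32353) - 33020 = ((41 - 315) + 32353) - 33020 = (-274 + 32353) - 33020 = 32079 - 33020 = -941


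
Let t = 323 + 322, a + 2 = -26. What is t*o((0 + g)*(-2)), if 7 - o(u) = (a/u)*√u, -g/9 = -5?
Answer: 4515 - 602*I*√10 ≈ 4515.0 - 1903.7*I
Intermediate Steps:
g = 45 (g = -9*(-5) = 45)
a = -28 (a = -2 - 26 = -28)
t = 645
o(u) = 7 + 28/√u (o(u) = 7 - (-28/u)*√u = 7 - (-28)/√u = 7 + 28/√u)
t*o((0 + g)*(-2)) = 645*(7 + 28/√((0 + 45)*(-2))) = 645*(7 + 28/√(45*(-2))) = 645*(7 + 28/√(-90)) = 645*(7 + 28*(-I*√10/30)) = 645*(7 - 14*I*√10/15) = 4515 - 602*I*√10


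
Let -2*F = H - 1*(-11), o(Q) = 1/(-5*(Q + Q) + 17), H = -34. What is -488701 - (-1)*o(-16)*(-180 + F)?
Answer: -173000491/354 ≈ -4.8870e+5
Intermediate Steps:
o(Q) = 1/(17 - 10*Q) (o(Q) = 1/(-10*Q + 17) = 1/(17 - 10*Q))
F = 23/2 (F = -(-34 - 1*(-11))/2 = -(-34 + 11)/2 = -½*(-23) = 23/2 ≈ 11.500)
-488701 - (-1)*o(-16)*(-180 + F) = -488701 - (-1)*(-1/(-17 + 10*(-16)))*(-180 + 23/2) = -488701 - (-1)*-1/(-17 - 160)*(-337/2) = -488701 - (-1)*-1/(-177)*(-337/2) = -488701 - (-1)*-1*(-1/177)*(-337/2) = -488701 - (-1)*(1/177)*(-337/2) = -488701 - (-1)*(-337)/354 = -488701 - 1*337/354 = -488701 - 337/354 = -173000491/354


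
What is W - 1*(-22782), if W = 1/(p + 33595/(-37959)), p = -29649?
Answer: 25640685003093/1125479986 ≈ 22782.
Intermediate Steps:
W = -37959/1125479986 (W = 1/(-29649 + 33595/(-37959)) = 1/(-29649 + 33595*(-1/37959)) = 1/(-29649 - 33595/37959) = 1/(-1125479986/37959) = -37959/1125479986 ≈ -3.3727e-5)
W - 1*(-22782) = -37959/1125479986 - 1*(-22782) = -37959/1125479986 + 22782 = 25640685003093/1125479986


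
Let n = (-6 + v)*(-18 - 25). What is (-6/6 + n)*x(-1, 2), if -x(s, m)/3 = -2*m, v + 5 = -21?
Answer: 16500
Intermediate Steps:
v = -26 (v = -5 - 21 = -26)
n = 1376 (n = (-6 - 26)*(-18 - 25) = -32*(-43) = 1376)
x(s, m) = 6*m (x(s, m) = -(-6)*m = 6*m)
(-6/6 + n)*x(-1, 2) = (-6/6 + 1376)*(6*2) = (-6*1/6 + 1376)*12 = (-1 + 1376)*12 = 1375*12 = 16500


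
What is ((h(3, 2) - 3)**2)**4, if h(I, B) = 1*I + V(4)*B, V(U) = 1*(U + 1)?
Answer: 100000000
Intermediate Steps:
V(U) = 1 + U (V(U) = 1*(1 + U) = 1 + U)
h(I, B) = I + 5*B (h(I, B) = 1*I + (1 + 4)*B = I + 5*B)
((h(3, 2) - 3)**2)**4 = (((3 + 5*2) - 3)**2)**4 = (((3 + 10) - 3)**2)**4 = ((13 - 3)**2)**4 = (10**2)**4 = 100**4 = 100000000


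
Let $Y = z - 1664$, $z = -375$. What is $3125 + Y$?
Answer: $1086$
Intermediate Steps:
$Y = -2039$ ($Y = -375 - 1664 = -2039$)
$3125 + Y = 3125 - 2039 = 1086$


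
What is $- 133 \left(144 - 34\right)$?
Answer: $-14630$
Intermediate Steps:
$- 133 \left(144 - 34\right) = \left(-133\right) 110 = -14630$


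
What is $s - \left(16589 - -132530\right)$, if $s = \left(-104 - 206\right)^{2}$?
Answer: $-53019$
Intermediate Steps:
$s = 96100$ ($s = \left(-310\right)^{2} = 96100$)
$s - \left(16589 - -132530\right) = 96100 - \left(16589 - -132530\right) = 96100 - \left(16589 + 132530\right) = 96100 - 149119 = -53019$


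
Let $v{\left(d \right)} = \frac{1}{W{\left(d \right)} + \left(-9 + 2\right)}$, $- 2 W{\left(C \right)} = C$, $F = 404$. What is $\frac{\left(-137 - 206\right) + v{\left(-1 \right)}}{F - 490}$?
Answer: $\frac{4461}{1118} \approx 3.9902$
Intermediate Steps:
$W{\left(C \right)} = - \frac{C}{2}$
$v{\left(d \right)} = \frac{1}{-7 - \frac{d}{2}}$ ($v{\left(d \right)} = \frac{1}{- \frac{d}{2} + \left(-9 + 2\right)} = \frac{1}{- \frac{d}{2} - 7} = \frac{1}{-7 - \frac{d}{2}}$)
$\frac{\left(-137 - 206\right) + v{\left(-1 \right)}}{F - 490} = \frac{\left(-137 - 206\right) - \frac{2}{14 - 1}}{404 - 490} = \frac{-343 - \frac{2}{13}}{-86} = \left(-343 - \frac{2}{13}\right) \left(- \frac{1}{86}\right) = \left(- \frac{4461}{13}\right) \left(- \frac{1}{86}\right) = \frac{4461}{1118}$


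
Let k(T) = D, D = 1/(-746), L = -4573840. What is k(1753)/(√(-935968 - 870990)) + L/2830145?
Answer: -914768/566029 + I*√1806958/1347990668 ≈ -1.6161 + 9.9721e-7*I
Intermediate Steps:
D = -1/746 ≈ -0.0013405
k(T) = -1/746
k(1753)/(√(-935968 - 870990)) + L/2830145 = -1/(746*√(-935968 - 870990)) - 4573840/2830145 = -(-I*√1806958/1806958)/746 - 4573840*1/2830145 = -(-I*√1806958/1806958)/746 - 914768/566029 = -(-1)*I*√1806958/1347990668 - 914768/566029 = I*√1806958/1347990668 - 914768/566029 = -914768/566029 + I*√1806958/1347990668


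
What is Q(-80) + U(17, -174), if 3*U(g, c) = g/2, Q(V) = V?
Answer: -463/6 ≈ -77.167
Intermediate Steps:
U(g, c) = g/6 (U(g, c) = (g/2)/3 = g/6)
Q(-80) + U(17, -174) = -80 + (⅙)*17 = -80 + 17/6 = -463/6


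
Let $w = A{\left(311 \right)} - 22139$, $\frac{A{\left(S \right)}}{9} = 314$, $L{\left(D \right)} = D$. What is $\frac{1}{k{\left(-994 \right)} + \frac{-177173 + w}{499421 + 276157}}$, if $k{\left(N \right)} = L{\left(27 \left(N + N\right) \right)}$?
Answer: $- \frac{387789}{20815060607} \approx -1.863 \cdot 10^{-5}$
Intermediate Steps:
$k{\left(N \right)} = 54 N$ ($k{\left(N \right)} = 27 \left(N + N\right) = 27 \cdot 2 N = 54 N$)
$A{\left(S \right)} = 2826$ ($A{\left(S \right)} = 9 \cdot 314 = 2826$)
$w = -19313$ ($w = 2826 - 22139 = -19313$)
$\frac{1}{k{\left(-994 \right)} + \frac{-177173 + w}{499421 + 276157}} = \frac{1}{54 \left(-994\right) + \frac{-177173 - 19313}{499421 + 276157}} = \frac{1}{-53676 - \frac{196486}{775578}} = \frac{1}{-53676 - \frac{98243}{387789}} = \frac{1}{- \frac{20815060607}{387789}} = - \frac{387789}{20815060607}$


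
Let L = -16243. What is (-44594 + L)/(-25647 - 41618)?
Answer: 60837/67265 ≈ 0.90444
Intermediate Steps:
(-44594 + L)/(-25647 - 41618) = (-44594 - 16243)/(-25647 - 41618) = -60837/(-67265) = -60837*(-1/67265) = 60837/67265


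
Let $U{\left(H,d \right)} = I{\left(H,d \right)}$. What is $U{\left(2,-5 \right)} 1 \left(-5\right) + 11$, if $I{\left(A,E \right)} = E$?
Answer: $36$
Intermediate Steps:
$U{\left(H,d \right)} = d$
$U{\left(2,-5 \right)} 1 \left(-5\right) + 11 = - 5 \cdot 1 \left(-5\right) + 11 = \left(-5\right) \left(-5\right) + 11 = 25 + 11 = 36$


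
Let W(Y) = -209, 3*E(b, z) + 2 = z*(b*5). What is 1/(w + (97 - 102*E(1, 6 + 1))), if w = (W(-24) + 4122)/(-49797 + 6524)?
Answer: -43273/44358738 ≈ -0.00097552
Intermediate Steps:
E(b, z) = -2/3 + 5*b*z/3 (E(b, z) = -2/3 + (z*(b*5))/3 = -2/3 + (z*(5*b))/3 = -2/3 + (5*b*z)/3 = -2/3 + 5*b*z/3)
w = -3913/43273 (w = (-209 + 4122)/(-49797 + 6524) = 3913/(-43273) = 3913*(-1/43273) = -3913/43273 ≈ -0.090426)
1/(w + (97 - 102*E(1, 6 + 1))) = 1/(-3913/43273 + (97 - 102*(-2/3 + (5/3)*1*(6 + 1)))) = 1/(-3913/43273 + (97 - 102*(-2/3 + (5/3)*1*7))) = 1/(-3913/43273 + (97 - 102*(-2/3 + 35/3))) = 1/(-3913/43273 + (97 - 102*11)) = 1/(-3913/43273 + (97 - 1122)) = 1/(-3913/43273 - 1025) = 1/(-44358738/43273) = -43273/44358738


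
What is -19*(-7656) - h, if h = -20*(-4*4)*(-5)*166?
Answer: 411064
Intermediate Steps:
h = -265600 (h = -(-320)*(-5)*166 = -20*80*166 = -1600*166 = -265600)
-19*(-7656) - h = -19*(-7656) - 1*(-265600) = 145464 + 265600 = 411064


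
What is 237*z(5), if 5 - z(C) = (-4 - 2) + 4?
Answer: 1659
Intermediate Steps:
z(C) = 7 (z(C) = 5 - ((-4 - 2) + 4) = 5 - (-6 + 4) = 5 - 1*(-2) = 5 + 2 = 7)
237*z(5) = 237*7 = 1659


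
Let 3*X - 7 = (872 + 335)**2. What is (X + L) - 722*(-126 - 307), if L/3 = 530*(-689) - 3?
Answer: -891823/3 ≈ -2.9727e+5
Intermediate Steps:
L = -1095519 (L = 3*(530*(-689) - 3) = 3*(-365170 - 3) = 3*(-365173) = -1095519)
X = 1456856/3 (X = 7/3 + (872 + 335)**2/3 = 7/3 + (1/3)*1207**2 = 7/3 + (1/3)*1456849 = 7/3 + 1456849/3 = 1456856/3 ≈ 4.8562e+5)
(X + L) - 722*(-126 - 307) = (1456856/3 - 1095519) - 722*(-126 - 307) = -1829701/3 - 722*(-433) = -1829701/3 + 312626 = -891823/3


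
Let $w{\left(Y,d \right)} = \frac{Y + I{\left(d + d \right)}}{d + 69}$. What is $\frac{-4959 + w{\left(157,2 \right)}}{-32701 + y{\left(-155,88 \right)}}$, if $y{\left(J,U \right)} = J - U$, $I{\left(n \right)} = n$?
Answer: $\frac{43991}{292378} \approx 0.15046$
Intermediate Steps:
$w{\left(Y,d \right)} = \frac{Y + 2 d}{69 + d}$ ($w{\left(Y,d \right)} = \frac{Y + \left(d + d\right)}{d + 69} = \frac{Y + 2 d}{69 + d}$)
$\frac{-4959 + w{\left(157,2 \right)}}{-32701 + y{\left(-155,88 \right)}} = \frac{-4959 + \frac{157 + 2 \cdot 2}{69 + 2}}{-32701 - 243} = \frac{-4959 + \frac{157 + 4}{71}}{-32701 - 243} = \frac{-4959 + \frac{1}{71} \cdot 161}{-32701 - 243} = \frac{-4959 + \frac{161}{71}}{-32944} = \left(- \frac{351928}{71}\right) \left(- \frac{1}{32944}\right) = \frac{43991}{292378}$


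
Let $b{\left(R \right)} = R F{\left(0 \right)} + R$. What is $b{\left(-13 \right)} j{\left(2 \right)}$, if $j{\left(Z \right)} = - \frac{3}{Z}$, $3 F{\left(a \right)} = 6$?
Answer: $\frac{117}{2} \approx 58.5$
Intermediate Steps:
$F{\left(a \right)} = 2$ ($F{\left(a \right)} = \frac{1}{3} \cdot 6 = 2$)
$b{\left(R \right)} = 3 R$ ($b{\left(R \right)} = R 2 + R = 2 R + R = 3 R$)
$b{\left(-13 \right)} j{\left(2 \right)} = 3 \left(-13\right) \left(- \frac{3}{2}\right) = - 39 \left(\left(-3\right) \frac{1}{2}\right) = \left(-39\right) \left(- \frac{3}{2}\right) = \frac{117}{2}$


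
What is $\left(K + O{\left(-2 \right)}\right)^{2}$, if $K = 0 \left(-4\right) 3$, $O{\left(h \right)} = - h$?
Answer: $4$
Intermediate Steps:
$K = 0$ ($K = 0 \cdot 3 = 0$)
$\left(K + O{\left(-2 \right)}\right)^{2} = \left(0 - -2\right)^{2} = \left(0 + 2\right)^{2} = 2^{2} = 4$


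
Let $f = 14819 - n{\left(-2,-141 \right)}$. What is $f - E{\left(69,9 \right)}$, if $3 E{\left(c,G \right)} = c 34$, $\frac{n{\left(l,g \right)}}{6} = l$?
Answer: $14049$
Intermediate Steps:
$n{\left(l,g \right)} = 6 l$
$E{\left(c,G \right)} = \frac{34 c}{3}$ ($E{\left(c,G \right)} = \frac{c 34}{3} = \frac{34 c}{3}$)
$f = 14831$ ($f = 14819 - 6 \left(-2\right) = 14819 - -12 = 14819 + 12 = 14831$)
$f - E{\left(69,9 \right)} = 14831 - \frac{34}{3} \cdot 69 = 14831 - 782 = 14049$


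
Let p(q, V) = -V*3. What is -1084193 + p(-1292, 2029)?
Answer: -1090280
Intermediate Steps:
p(q, V) = -3*V
-1084193 + p(-1292, 2029) = -1084193 - 3*2029 = -1084193 - 6087 = -1090280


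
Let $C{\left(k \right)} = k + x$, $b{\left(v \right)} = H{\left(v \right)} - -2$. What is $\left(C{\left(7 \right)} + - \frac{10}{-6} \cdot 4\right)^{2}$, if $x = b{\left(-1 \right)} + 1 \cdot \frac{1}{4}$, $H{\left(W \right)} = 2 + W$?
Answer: $\frac{41209}{144} \approx 286.17$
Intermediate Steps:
$b{\left(v \right)} = 4 + v$ ($b{\left(v \right)} = \left(2 + v\right) - -2 = \left(2 + v\right) + 2 = 4 + v$)
$x = \frac{13}{4}$ ($x = \left(4 - 1\right) + 1 \cdot \frac{1}{4} = 3 + 1 \cdot \frac{1}{4} = 3 + \frac{1}{4} = \frac{13}{4} \approx 3.25$)
$C{\left(k \right)} = \frac{13}{4} + k$ ($C{\left(k \right)} = k + \frac{13}{4} = \frac{13}{4} + k$)
$\left(C{\left(7 \right)} + - \frac{10}{-6} \cdot 4\right)^{2} = \left(\left(\frac{13}{4} + 7\right) + - \frac{10}{-6} \cdot 4\right)^{2} = \left(\frac{41}{4} + \left(-10\right) \left(- \frac{1}{6}\right) 4\right)^{2} = \left(\frac{41}{4} + \frac{5}{3} \cdot 4\right)^{2} = \left(\frac{41}{4} + \frac{20}{3}\right)^{2} = \left(\frac{203}{12}\right)^{2} = \frac{41209}{144}$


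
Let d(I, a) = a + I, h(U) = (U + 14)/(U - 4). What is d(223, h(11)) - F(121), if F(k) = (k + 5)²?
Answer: -109546/7 ≈ -15649.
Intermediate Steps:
h(U) = (14 + U)/(-4 + U)
d(I, a) = I + a
F(k) = (5 + k)²
d(223, h(11)) - F(121) = (223 + (14 + 11)/(-4 + 11)) - (5 + 121)² = (223 + 25/7) - 1*126² = (223 + (⅐)*25) - 1*15876 = (223 + 25/7) - 15876 = 1586/7 - 15876 = -109546/7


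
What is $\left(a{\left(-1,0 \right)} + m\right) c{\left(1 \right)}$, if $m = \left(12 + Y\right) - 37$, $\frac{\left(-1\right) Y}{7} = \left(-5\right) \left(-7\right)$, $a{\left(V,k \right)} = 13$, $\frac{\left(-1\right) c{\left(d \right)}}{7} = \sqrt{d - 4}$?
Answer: $1799 i \sqrt{3} \approx 3116.0 i$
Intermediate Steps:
$c{\left(d \right)} = - 7 \sqrt{-4 + d}$ ($c{\left(d \right)} = - 7 \sqrt{d - 4} = - 7 \sqrt{-4 + d}$)
$Y = -245$ ($Y = - 7 \left(\left(-5\right) \left(-7\right)\right) = \left(-7\right) 35 = -245$)
$m = -270$ ($m = \left(12 - 245\right) - 37 = -233 - 37 = -270$)
$\left(a{\left(-1,0 \right)} + m\right) c{\left(1 \right)} = \left(13 - 270\right) \left(- 7 \sqrt{-4 + 1}\right) = - 257 \left(- 7 \sqrt{-3}\right) = - 257 \left(- 7 i \sqrt{3}\right) = 1799 i \sqrt{3}$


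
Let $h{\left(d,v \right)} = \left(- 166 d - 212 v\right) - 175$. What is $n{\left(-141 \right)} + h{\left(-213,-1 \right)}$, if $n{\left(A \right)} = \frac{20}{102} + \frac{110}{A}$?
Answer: $\frac{84840415}{2397} \approx 35394.0$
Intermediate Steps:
$h{\left(d,v \right)} = -175 - 212 v - 166 d$ ($h{\left(d,v \right)} = \left(- 212 v - 166 d\right) - 175 = -175 - 212 v - 166 d$)
$n{\left(A \right)} = \frac{10}{51} + \frac{110}{A}$ ($n{\left(A \right)} = 20 \cdot \frac{1}{102} + \frac{110}{A} = \frac{10}{51} + \frac{110}{A}$)
$n{\left(-141 \right)} + h{\left(-213,-1 \right)} = \left(\frac{10}{51} + \frac{110}{-141}\right) - -35395 = \left(\frac{10}{51} + 110 \left(- \frac{1}{141}\right)\right) + \left(-175 + 212 + 35358\right) = \left(\frac{10}{51} - \frac{110}{141}\right) + 35395 = - \frac{1400}{2397} + 35395 = \frac{84840415}{2397}$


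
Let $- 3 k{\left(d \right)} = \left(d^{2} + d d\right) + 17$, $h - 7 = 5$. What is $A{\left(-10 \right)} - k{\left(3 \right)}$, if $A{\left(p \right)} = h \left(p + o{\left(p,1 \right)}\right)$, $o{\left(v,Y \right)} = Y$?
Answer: $- \frac{289}{3} \approx -96.333$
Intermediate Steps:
$h = 12$ ($h = 7 + 5 = 12$)
$k{\left(d \right)} = - \frac{17}{3} - \frac{2 d^{2}}{3}$ ($k{\left(d \right)} = - \frac{\left(d^{2} + d d\right) + 17}{3} = - \frac{\left(d^{2} + d^{2}\right) + 17}{3} = - \frac{2 d^{2} + 17}{3} = - \frac{17 + 2 d^{2}}{3} = - \frac{17}{3} - \frac{2 d^{2}}{3}$)
$A{\left(p \right)} = 12 + 12 p$ ($A{\left(p \right)} = 12 \left(p + 1\right) = 12 \left(1 + p\right) = 12 + 12 p$)
$A{\left(-10 \right)} - k{\left(3 \right)} = \left(12 + 12 \left(-10\right)\right) - \left(- \frac{17}{3} - \frac{2 \cdot 3^{2}}{3}\right) = \left(12 - 120\right) - \left(- \frac{17}{3} - 6\right) = -108 - \left(- \frac{17}{3} - 6\right) = -108 - - \frac{35}{3} = -108 + \frac{35}{3} = - \frac{289}{3}$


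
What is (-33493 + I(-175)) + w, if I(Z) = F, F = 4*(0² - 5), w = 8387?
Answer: -25126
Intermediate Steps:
F = -20 (F = 4*(0 - 5) = 4*(-5) = -20)
I(Z) = -20
(-33493 + I(-175)) + w = (-33493 - 20) + 8387 = -33513 + 8387 = -25126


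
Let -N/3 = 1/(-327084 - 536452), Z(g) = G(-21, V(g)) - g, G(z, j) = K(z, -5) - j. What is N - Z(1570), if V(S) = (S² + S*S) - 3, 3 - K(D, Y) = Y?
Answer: 4258406025427/863536 ≈ 4.9314e+6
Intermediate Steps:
K(D, Y) = 3 - Y
V(S) = -3 + 2*S² (V(S) = (S² + S²) - 3 = 2*S² - 3 = -3 + 2*S²)
G(z, j) = 8 - j (G(z, j) = (3 - 1*(-5)) - j = (3 + 5) - j = 8 - j)
Z(g) = 11 - g - 2*g² (Z(g) = (8 - (-3 + 2*g²)) - g = (8 + (3 - 2*g²)) - g = (11 - 2*g²) - g = 11 - g - 2*g²)
N = 3/863536 (N = -3/(-327084 - 536452) = -3/(-863536) = -3*(-1/863536) = 3/863536 ≈ 3.4741e-6)
N - Z(1570) = 3/863536 - (11 - 1*1570 - 2*1570²) = 3/863536 - (11 - 1570 - 2*2464900) = 3/863536 - (11 - 1570 - 4929800) = 3/863536 - 1*(-4931359) = 3/863536 + 4931359 = 4258406025427/863536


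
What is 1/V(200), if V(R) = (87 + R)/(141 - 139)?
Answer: 2/287 ≈ 0.0069686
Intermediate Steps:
V(R) = 87/2 + R/2 (V(R) = (87 + R)/2 = (87 + R)*(½) = 87/2 + R/2)
1/V(200) = 1/(87/2 + (½)*200) = 1/(87/2 + 100) = 1/(287/2) = 2/287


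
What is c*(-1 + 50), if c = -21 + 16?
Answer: -245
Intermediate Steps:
c = -5
c*(-1 + 50) = -5*(-1 + 50) = -5*49 = -245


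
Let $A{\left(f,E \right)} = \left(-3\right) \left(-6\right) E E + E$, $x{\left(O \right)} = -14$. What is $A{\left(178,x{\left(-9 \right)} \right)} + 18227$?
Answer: $21741$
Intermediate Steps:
$A{\left(f,E \right)} = E + 18 E^{2}$ ($A{\left(f,E \right)} = 18 E E + E = 18 E^{2} + E = E + 18 E^{2}$)
$A{\left(178,x{\left(-9 \right)} \right)} + 18227 = - 14 \left(1 + 18 \left(-14\right)\right) + 18227 = - 14 \left(1 - 252\right) + 18227 = \left(-14\right) \left(-251\right) + 18227 = 3514 + 18227 = 21741$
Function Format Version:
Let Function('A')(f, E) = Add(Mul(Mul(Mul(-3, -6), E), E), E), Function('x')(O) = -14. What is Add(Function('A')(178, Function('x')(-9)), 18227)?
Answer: 21741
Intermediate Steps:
Function('A')(f, E) = Add(E, Mul(18, Pow(E, 2))) (Function('A')(f, E) = Add(Mul(Mul(18, E), E), E) = Add(Mul(18, Pow(E, 2)), E) = Add(E, Mul(18, Pow(E, 2))))
Add(Function('A')(178, Function('x')(-9)), 18227) = Add(Mul(-14, Add(1, Mul(18, -14))), 18227) = Add(Mul(-14, Add(1, -252)), 18227) = Add(Mul(-14, -251), 18227) = Add(3514, 18227) = 21741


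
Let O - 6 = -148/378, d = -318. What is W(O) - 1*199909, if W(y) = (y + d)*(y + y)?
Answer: -7266118429/35721 ≈ -2.0341e+5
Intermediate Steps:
O = 1060/189 (O = 6 - 148/378 = 6 - 148*1/378 = 6 - 74/189 = 1060/189 ≈ 5.6085)
W(y) = 2*y*(-318 + y) (W(y) = (y - 318)*(y + y) = (-318 + y)*(2*y) = 2*y*(-318 + y))
W(O) - 1*199909 = 2*(1060/189)*(-318 + 1060/189) - 1*199909 = 2*(1060/189)*(-59042/189) - 199909 = -125169040/35721 - 199909 = -7266118429/35721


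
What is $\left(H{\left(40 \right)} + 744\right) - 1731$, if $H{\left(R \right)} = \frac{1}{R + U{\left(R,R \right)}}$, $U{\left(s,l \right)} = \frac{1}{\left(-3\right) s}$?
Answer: $- \frac{4736493}{4799} \approx -986.97$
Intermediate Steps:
$U{\left(s,l \right)} = - \frac{1}{3 s}$
$H{\left(R \right)} = \frac{1}{R - \frac{1}{3 R}}$
$\left(H{\left(40 \right)} + 744\right) - 1731 = \left(3 \cdot 40 \frac{1}{-1 + 3 \cdot 40^{2}} + 744\right) - 1731 = \left(3 \cdot 40 \frac{1}{-1 + 3 \cdot 1600} + 744\right) - 1731 = \left(3 \cdot 40 \frac{1}{-1 + 4800} + 744\right) - 1731 = \left(3 \cdot 40 \cdot \frac{1}{4799} + 744\right) - 1731 = \left(\frac{120}{4799} + 744\right) - 1731 = \frac{3570576}{4799} - 1731 = - \frac{4736493}{4799}$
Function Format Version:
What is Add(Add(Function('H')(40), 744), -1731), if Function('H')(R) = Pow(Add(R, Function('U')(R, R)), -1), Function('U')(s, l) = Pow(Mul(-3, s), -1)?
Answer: Rational(-4736493, 4799) ≈ -986.97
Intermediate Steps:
Function('U')(s, l) = Mul(Rational(-1, 3), Pow(s, -1))
Function('H')(R) = Pow(Add(R, Mul(Rational(-1, 3), Pow(R, -1))), -1)
Add(Add(Function('H')(40), 744), -1731) = Add(Add(Mul(3, 40, Pow(Add(-1, Mul(3, Pow(40, 2))), -1)), 744), -1731) = Add(Add(Mul(3, 40, Pow(Add(-1, Mul(3, 1600)), -1)), 744), -1731) = Add(Add(Mul(3, 40, Pow(Add(-1, 4800), -1)), 744), -1731) = Add(Add(Mul(3, 40, Pow(4799, -1)), 744), -1731) = Add(Add(Mul(3, 40, Rational(1, 4799)), 744), -1731) = Add(Add(Rational(120, 4799), 744), -1731) = Add(Rational(3570576, 4799), -1731) = Rational(-4736493, 4799)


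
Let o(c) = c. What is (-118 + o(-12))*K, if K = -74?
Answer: 9620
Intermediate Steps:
(-118 + o(-12))*K = (-118 - 12)*(-74) = -130*(-74) = 9620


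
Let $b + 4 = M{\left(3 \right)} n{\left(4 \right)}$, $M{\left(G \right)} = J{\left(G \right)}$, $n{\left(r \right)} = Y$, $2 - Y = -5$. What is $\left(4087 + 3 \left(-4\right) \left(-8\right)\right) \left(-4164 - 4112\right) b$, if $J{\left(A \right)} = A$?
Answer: $-588514636$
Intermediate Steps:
$Y = 7$ ($Y = 2 - -5 = 2 + 5 = 7$)
$n{\left(r \right)} = 7$
$M{\left(G \right)} = G$
$b = 17$ ($b = -4 + 3 \cdot 7 = -4 + 21 = 17$)
$\left(4087 + 3 \left(-4\right) \left(-8\right)\right) \left(-4164 - 4112\right) b = \left(4087 + 3 \left(-4\right) \left(-8\right)\right) \left(-4164 - 4112\right) 17 = \left(4087 - -96\right) \left(-8276\right) 17 = \left(4087 + 96\right) \left(-8276\right) 17 = 4183 \left(-8276\right) 17 = \left(-34618508\right) 17 = -588514636$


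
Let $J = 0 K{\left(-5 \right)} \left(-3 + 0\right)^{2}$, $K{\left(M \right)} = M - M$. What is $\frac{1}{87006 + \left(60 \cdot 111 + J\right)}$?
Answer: $\frac{1}{93666} \approx 1.0676 \cdot 10^{-5}$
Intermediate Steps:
$K{\left(M \right)} = 0$
$J = 0$ ($J = 0 \cdot 0 \left(-3 + 0\right)^{2} = 0 \left(-3\right)^{2} = 0 \cdot 9 = 0$)
$\frac{1}{87006 + \left(60 \cdot 111 + J\right)} = \frac{1}{87006 + \left(60 \cdot 111 + 0\right)} = \frac{1}{87006 + \left(6660 + 0\right)} = \frac{1}{87006 + 6660} = \frac{1}{93666}$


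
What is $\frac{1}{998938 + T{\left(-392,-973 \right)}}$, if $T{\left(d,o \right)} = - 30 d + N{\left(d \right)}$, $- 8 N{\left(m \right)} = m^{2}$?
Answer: $\frac{1}{991490} \approx 1.0086 \cdot 10^{-6}$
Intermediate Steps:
$N{\left(m \right)} = - \frac{m^{2}}{8}$
$T{\left(d,o \right)} = - 30 d - \frac{d^{2}}{8}$
$\frac{1}{998938 + T{\left(-392,-973 \right)}} = \frac{1}{998938 + \frac{1}{8} \left(-392\right) \left(-240 - -392\right)} = \frac{1}{998938 + \frac{1}{8} \left(-392\right) \left(-240 + 392\right)} = \frac{1}{998938 + \frac{1}{8} \left(-392\right) 152} = \frac{1}{998938 - 7448} = \frac{1}{991490}$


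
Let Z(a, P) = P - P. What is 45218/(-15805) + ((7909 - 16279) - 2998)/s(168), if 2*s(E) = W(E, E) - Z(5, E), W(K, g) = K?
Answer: -6552484/47415 ≈ -138.19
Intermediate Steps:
Z(a, P) = 0
s(E) = E/2 (s(E) = (E - 1*0)/2 = (E + 0)/2 = E/2)
45218/(-15805) + ((7909 - 16279) - 2998)/s(168) = 45218/(-15805) + ((7909 - 16279) - 2998)/(((1/2)*168)) = 45218*(-1/15805) + (-8370 - 2998)/84 = -45218/15805 - 11368*1/84 = -45218/15805 - 406/3 = -6552484/47415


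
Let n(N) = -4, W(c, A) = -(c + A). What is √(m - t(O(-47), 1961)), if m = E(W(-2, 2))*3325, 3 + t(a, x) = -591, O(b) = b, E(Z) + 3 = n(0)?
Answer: I*√22681 ≈ 150.6*I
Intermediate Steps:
W(c, A) = -A - c (W(c, A) = -(A + c) = -A - c)
E(Z) = -7 (E(Z) = -3 - 4 = -7)
t(a, x) = -594 (t(a, x) = -3 - 591 = -594)
m = -23275 (m = -7*3325 = -23275)
√(m - t(O(-47), 1961)) = √(-23275 - 1*(-594)) = √(-23275 + 594) = √(-22681) = I*√22681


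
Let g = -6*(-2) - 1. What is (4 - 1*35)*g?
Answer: -341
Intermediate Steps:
g = 11 (g = 12 - 1 = 11)
(4 - 1*35)*g = (4 - 1*35)*11 = (4 - 35)*11 = -31*11 = -341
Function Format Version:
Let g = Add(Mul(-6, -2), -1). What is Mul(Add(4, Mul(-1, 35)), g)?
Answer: -341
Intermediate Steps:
g = 11 (g = Add(12, -1) = 11)
Mul(Add(4, Mul(-1, 35)), g) = Mul(Add(4, Mul(-1, 35)), 11) = Mul(Add(4, -35), 11) = Mul(-31, 11) = -341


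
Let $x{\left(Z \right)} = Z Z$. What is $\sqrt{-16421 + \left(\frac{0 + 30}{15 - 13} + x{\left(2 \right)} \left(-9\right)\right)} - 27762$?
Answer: $-27762 + i \sqrt{16442} \approx -27762.0 + 128.23 i$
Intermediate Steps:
$x{\left(Z \right)} = Z^{2}$
$\sqrt{-16421 + \left(\frac{0 + 30}{15 - 13} + x{\left(2 \right)} \left(-9\right)\right)} - 27762 = \sqrt{-16421 + \left(\frac{0 + 30}{15 - 13} + 2^{2} \left(-9\right)\right)} - 27762 = \sqrt{-16421 + \left(\frac{30}{2} + 4 \left(-9\right)\right)} - 27762 = \sqrt{-16421 + \left(30 \cdot \frac{1}{2} - 36\right)} - 27762 = \sqrt{-16421 + \left(15 - 36\right)} - 27762 = \sqrt{-16421 - 21} - 27762 = \sqrt{-16442} - 27762 = i \sqrt{16442} - 27762 = -27762 + i \sqrt{16442}$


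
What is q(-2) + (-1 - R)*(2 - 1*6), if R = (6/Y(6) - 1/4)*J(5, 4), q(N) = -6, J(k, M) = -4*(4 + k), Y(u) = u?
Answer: -110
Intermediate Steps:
J(k, M) = -16 - 4*k
R = -27 (R = (6/6 - 1/4)*(-16 - 4*5) = (6*(⅙) - 1*¼)*(-16 - 20) = (1 - ¼)*(-36) = (¾)*(-36) = -27)
q(-2) + (-1 - R)*(2 - 1*6) = -6 + (-1 - 1*(-27))*(2 - 1*6) = -6 + (-1 + 27)*(2 - 6) = -6 + 26*(-4) = -6 - 104 = -110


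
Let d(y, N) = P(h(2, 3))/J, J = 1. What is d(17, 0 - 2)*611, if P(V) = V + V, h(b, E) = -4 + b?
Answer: -2444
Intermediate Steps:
P(V) = 2*V
d(y, N) = -4 (d(y, N) = (2*(-4 + 2))/1 = (2*(-2))*1 = -4*1 = -4)
d(17, 0 - 2)*611 = -4*611 = -2444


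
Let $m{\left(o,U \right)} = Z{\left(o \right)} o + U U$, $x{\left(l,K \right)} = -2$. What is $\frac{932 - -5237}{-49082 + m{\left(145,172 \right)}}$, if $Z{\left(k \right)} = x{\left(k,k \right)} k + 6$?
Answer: $- \frac{6169}{60678} \approx -0.10167$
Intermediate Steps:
$Z{\left(k \right)} = 6 - 2 k$ ($Z{\left(k \right)} = - 2 k + 6 = 6 - 2 k$)
$m{\left(o,U \right)} = U^{2} + o \left(6 - 2 o\right)$ ($m{\left(o,U \right)} = \left(6 - 2 o\right) o + U U = o \left(6 - 2 o\right) + U^{2} = U^{2} + o \left(6 - 2 o\right)$)
$\frac{932 - -5237}{-49082 + m{\left(145,172 \right)}} = \frac{932 - -5237}{-49082 + \left(172^{2} + 2 \cdot 145 \left(3 - 145\right)\right)} = \frac{932 + \left(5250 - 13\right)}{-49082 + \left(29584 + 2 \cdot 145 \left(3 - 145\right)\right)} = \frac{932 + 5237}{-49082 + \left(29584 + 2 \cdot 145 \left(-142\right)\right)} = \frac{6169}{-49082 + \left(29584 - 41180\right)} = \frac{6169}{-49082 - 11596} = \frac{6169}{-60678} = 6169 \left(- \frac{1}{60678}\right) = - \frac{6169}{60678}$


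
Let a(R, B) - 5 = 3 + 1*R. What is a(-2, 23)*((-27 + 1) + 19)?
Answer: -42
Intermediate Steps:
a(R, B) = 8 + R (a(R, B) = 5 + (3 + 1*R) = 5 + (3 + R) = 8 + R)
a(-2, 23)*((-27 + 1) + 19) = (8 - 2)*((-27 + 1) + 19) = 6*(-26 + 19) = 6*(-7) = -42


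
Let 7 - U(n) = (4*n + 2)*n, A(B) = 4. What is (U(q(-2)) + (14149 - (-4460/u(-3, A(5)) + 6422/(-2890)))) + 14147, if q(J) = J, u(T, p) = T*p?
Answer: 121039943/4335 ≈ 27922.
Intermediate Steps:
U(n) = 7 - n*(2 + 4*n) (U(n) = 7 - (4*n + 2)*n = 7 - (2 + 4*n)*n = 7 - n*(2 + 4*n))
(U(q(-2)) + (14149 - (-4460/u(-3, A(5)) + 6422/(-2890)))) + 14147 = ((7 - 4*(-2)**2 - 2*(-2)) + (14149 - (-4460/((-3*4)) + 6422/(-2890)))) + 14147 = ((7 - 4*4 + 4) + (14149 - (-4460/(-12) + 6422*(-1/2890)))) + 14147 = ((7 - 16 + 4) + (14149 - (-4460*(-1/12) - 3211/1445))) + 14147 = (-5 + (14149 - (1115/3 - 3211/1445))) + 14147 = (-5 + (14149 - 1*1601542/4335)) + 14147 = (-5 + (14149 - 1601542/4335)) + 14147 = (-5 + 59734373/4335) + 14147 = 59712698/4335 + 14147 = 121039943/4335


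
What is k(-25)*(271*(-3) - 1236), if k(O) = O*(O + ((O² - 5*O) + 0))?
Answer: 37138125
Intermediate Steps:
k(O) = O*(O² - 4*O) (k(O) = O*(O + (O² - 5*O)) = O*(O² - 4*O))
k(-25)*(271*(-3) - 1236) = ((-25)²*(-4 - 25))*(271*(-3) - 1236) = (625*(-29))*(-813 - 1236) = -18125*(-2049) = 37138125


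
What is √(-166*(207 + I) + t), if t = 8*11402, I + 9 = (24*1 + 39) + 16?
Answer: 3*√5026 ≈ 212.68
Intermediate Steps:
I = 70 (I = -9 + ((24*1 + 39) + 16) = -9 + ((24 + 39) + 16) = -9 + (63 + 16) = -9 + 79 = 70)
t = 91216
√(-166*(207 + I) + t) = √(-166*(207 + 70) + 91216) = √(-166*277 + 91216) = √(-45982 + 91216) = √45234 = 3*√5026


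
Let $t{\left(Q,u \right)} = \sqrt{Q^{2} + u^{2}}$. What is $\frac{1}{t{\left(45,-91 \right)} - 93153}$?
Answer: $- \frac{93153}{8677471103} - \frac{\sqrt{10306}}{8677471103} \approx -1.0747 \cdot 10^{-5}$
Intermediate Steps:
$\frac{1}{t{\left(45,-91 \right)} - 93153} = \frac{1}{\sqrt{45^{2} + \left(-91\right)^{2}} - 93153} = \frac{1}{\sqrt{2025 + 8281} - 93153} = \frac{1}{\sqrt{10306} - 93153} = \frac{1}{-93153 + \sqrt{10306}}$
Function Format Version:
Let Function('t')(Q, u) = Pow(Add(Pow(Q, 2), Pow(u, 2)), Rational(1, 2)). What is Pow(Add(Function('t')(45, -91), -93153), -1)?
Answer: Add(Rational(-93153, 8677471103), Mul(Rational(-1, 8677471103), Pow(10306, Rational(1, 2)))) ≈ -1.0747e-5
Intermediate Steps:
Pow(Add(Function('t')(45, -91), -93153), -1) = Pow(Add(Pow(Add(Pow(45, 2), Pow(-91, 2)), Rational(1, 2)), -93153), -1) = Pow(Add(Pow(Add(2025, 8281), Rational(1, 2)), -93153), -1) = Pow(Add(Pow(10306, Rational(1, 2)), -93153), -1) = Pow(Add(-93153, Pow(10306, Rational(1, 2))), -1)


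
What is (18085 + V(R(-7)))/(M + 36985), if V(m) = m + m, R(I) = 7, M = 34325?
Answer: 6033/23770 ≈ 0.25381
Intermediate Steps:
V(m) = 2*m
(18085 + V(R(-7)))/(M + 36985) = (18085 + 2*7)/(34325 + 36985) = (18085 + 14)/71310 = 18099*(1/71310) = 6033/23770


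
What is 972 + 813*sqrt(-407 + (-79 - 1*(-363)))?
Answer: 972 + 813*I*sqrt(123) ≈ 972.0 + 9016.6*I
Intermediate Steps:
972 + 813*sqrt(-407 + (-79 - 1*(-363))) = 972 + 813*sqrt(-407 + (-79 + 363)) = 972 + 813*sqrt(-407 + 284) = 972 + 813*sqrt(-123) = 972 + 813*(I*sqrt(123)) = 972 + 813*I*sqrt(123)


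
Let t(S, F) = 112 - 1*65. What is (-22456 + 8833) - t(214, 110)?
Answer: -13670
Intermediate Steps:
t(S, F) = 47 (t(S, F) = 112 - 65 = 47)
(-22456 + 8833) - t(214, 110) = (-22456 + 8833) - 1*47 = -13623 - 47 = -13670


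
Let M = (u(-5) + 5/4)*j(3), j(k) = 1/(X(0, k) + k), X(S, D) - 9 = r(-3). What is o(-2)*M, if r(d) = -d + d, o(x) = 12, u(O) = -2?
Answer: -3/4 ≈ -0.75000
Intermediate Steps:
r(d) = 0
X(S, D) = 9 (X(S, D) = 9 + 0 = 9)
j(k) = 1/(9 + k)
M = -1/16 (M = (-2 + 5/4)/(9 + 3) = (-2 + 5*(1/4))/12 = (-2 + 5/4)*(1/12) = -3/4*1/12 = -1/16 ≈ -0.062500)
o(-2)*M = 12*(-1/16) = -3/4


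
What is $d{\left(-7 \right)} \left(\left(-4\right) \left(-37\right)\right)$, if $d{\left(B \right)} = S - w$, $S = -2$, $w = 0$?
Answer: $-296$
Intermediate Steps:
$d{\left(B \right)} = -2$ ($d{\left(B \right)} = -2 - 0 = -2 + 0 = -2$)
$d{\left(-7 \right)} \left(\left(-4\right) \left(-37\right)\right) = - 2 \left(\left(-4\right) \left(-37\right)\right) = \left(-2\right) 148 = -296$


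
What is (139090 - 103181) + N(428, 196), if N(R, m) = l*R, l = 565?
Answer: 277729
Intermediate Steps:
N(R, m) = 565*R
(139090 - 103181) + N(428, 196) = (139090 - 103181) + 565*428 = 35909 + 241820 = 277729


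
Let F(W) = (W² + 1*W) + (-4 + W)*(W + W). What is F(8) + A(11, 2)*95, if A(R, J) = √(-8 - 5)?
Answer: 136 + 95*I*√13 ≈ 136.0 + 342.53*I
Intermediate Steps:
A(R, J) = I*√13 (A(R, J) = √(-13) = I*√13)
F(W) = W + W² + 2*W*(-4 + W) (F(W) = (W² + W) + (-4 + W)*(2*W) = (W + W²) + 2*W*(-4 + W) = W + W² + 2*W*(-4 + W))
F(8) + A(11, 2)*95 = 8*(-7 + 3*8) + (I*√13)*95 = 8*(-7 + 24) + 95*I*√13 = 8*17 + 95*I*√13 = 136 + 95*I*√13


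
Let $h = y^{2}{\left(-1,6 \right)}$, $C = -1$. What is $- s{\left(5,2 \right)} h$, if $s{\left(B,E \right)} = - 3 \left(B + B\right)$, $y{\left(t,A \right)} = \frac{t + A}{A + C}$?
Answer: $30$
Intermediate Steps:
$y{\left(t,A \right)} = \frac{A + t}{-1 + A}$ ($y{\left(t,A \right)} = \frac{t + A}{A - 1} = \frac{A + t}{-1 + A}$)
$s{\left(B,E \right)} = - 6 B$ ($s{\left(B,E \right)} = - 3 \cdot 2 B = - 6 B$)
$h = 1$ ($h = \left(\frac{6 - 1}{-1 + 6}\right)^{2} = \left(\frac{1}{5} \cdot 5\right)^{2} = 1^{2} = 1$)
$- s{\left(5,2 \right)} h = - \left(-6\right) 5 \cdot 1 = \left(-1\right) \left(-30\right) 1 = 30 \cdot 1 = 30$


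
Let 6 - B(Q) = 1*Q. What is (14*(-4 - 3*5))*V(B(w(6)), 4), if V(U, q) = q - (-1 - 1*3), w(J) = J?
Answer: -2128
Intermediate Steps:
B(Q) = 6 - Q
V(U, q) = 4 + q (V(U, q) = q - (-1 - 3) = q - 1*(-4) = q + 4 = 4 + q)
(14*(-4 - 3*5))*V(B(w(6)), 4) = (14*(-4 - 3*5))*(4 + 4) = (14*(-4 - 15))*8 = (14*(-19))*8 = -266*8 = -2128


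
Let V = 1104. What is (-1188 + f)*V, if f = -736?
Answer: -2124096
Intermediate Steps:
(-1188 + f)*V = (-1188 - 736)*1104 = -1924*1104 = -2124096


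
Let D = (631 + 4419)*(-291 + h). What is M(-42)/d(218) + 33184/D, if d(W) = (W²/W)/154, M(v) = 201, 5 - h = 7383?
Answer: 299698301797/2110700525 ≈ 141.99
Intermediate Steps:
h = -7378 (h = 5 - 1*7383 = 5 - 7383 = -7378)
D = -38728450 (D = (631 + 4419)*(-291 - 7378) = 5050*(-7669) = -38728450)
d(W) = W/154 (d(W) = W*(1/154) = W/154)
M(-42)/d(218) + 33184/D = 201/(((1/154)*218)) + 33184/(-38728450) = 201/(109/77) + 33184*(-1/38728450) = 201*(77/109) - 16592/19364225 = 15477/109 - 16592/19364225 = 299698301797/2110700525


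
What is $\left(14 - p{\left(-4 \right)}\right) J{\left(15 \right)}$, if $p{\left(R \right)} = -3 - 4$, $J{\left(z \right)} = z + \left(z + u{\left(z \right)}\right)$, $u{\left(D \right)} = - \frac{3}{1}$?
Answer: $567$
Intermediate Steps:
$u{\left(D \right)} = -3$ ($u{\left(D \right)} = \left(-3\right) 1 = -3$)
$J{\left(z \right)} = -3 + 2 z$ ($J{\left(z \right)} = z + \left(z - 3\right) = z + \left(-3 + z\right) = -3 + 2 z$)
$p{\left(R \right)} = -7$
$\left(14 - p{\left(-4 \right)}\right) J{\left(15 \right)} = \left(14 - -7\right) \left(-3 + 2 \cdot 15\right) = \left(14 + 7\right) \left(-3 + 30\right) = 21 \cdot 27 = 567$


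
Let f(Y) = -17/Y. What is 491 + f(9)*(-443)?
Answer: 11950/9 ≈ 1327.8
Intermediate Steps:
491 + f(9)*(-443) = 491 - 17/9*(-443) = 491 + 7531/9 = 11950/9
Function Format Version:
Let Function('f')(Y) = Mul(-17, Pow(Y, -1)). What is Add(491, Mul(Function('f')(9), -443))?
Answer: Rational(11950, 9) ≈ 1327.8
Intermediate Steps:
Add(491, Mul(Function('f')(9), -443)) = Add(491, Mul(Mul(-17, Pow(9, -1)), -443)) = Add(491, Mul(Mul(-17, Rational(1, 9)), -443)) = Add(491, Mul(Rational(-17, 9), -443)) = Add(491, Rational(7531, 9)) = Rational(11950, 9)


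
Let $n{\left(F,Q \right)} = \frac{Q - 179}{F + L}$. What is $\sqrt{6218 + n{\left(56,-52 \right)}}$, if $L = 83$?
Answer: $\frac{\sqrt{120105869}}{139} \approx 78.844$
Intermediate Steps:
$n{\left(F,Q \right)} = \frac{-179 + Q}{83 + F}$ ($n{\left(F,Q \right)} = \frac{Q - 179}{F + 83} = \frac{-179 + Q}{83 + F}$)
$\sqrt{6218 + n{\left(56,-52 \right)}} = \sqrt{6218 + \frac{-179 - 52}{83 + 56}} = \sqrt{6218 + \frac{1}{139} \left(-231\right)} = \sqrt{6218 - \frac{231}{139}} = \sqrt{\frac{864071}{139}} = \frac{\sqrt{120105869}}{139}$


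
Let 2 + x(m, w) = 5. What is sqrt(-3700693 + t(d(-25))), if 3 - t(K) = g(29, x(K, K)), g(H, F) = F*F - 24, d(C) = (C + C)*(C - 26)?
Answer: 5*I*sqrt(148027) ≈ 1923.7*I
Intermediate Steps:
d(C) = 2*C*(-26 + C) (d(C) = (2*C)*(-26 + C) = 2*C*(-26 + C))
x(m, w) = 3 (x(m, w) = -2 + 5 = 3)
g(H, F) = -24 + F**2 (g(H, F) = F**2 - 24 = -24 + F**2)
t(K) = 18 (t(K) = 3 - (-24 + 3**2) = 3 - (-24 + 9) = 3 - 1*(-15) = 3 + 15 = 18)
sqrt(-3700693 + t(d(-25))) = sqrt(-3700693 + 18) = sqrt(-3700675) = 5*I*sqrt(148027)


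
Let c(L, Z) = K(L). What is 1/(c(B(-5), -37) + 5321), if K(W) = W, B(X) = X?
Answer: 1/5316 ≈ 0.00018811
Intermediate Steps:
c(L, Z) = L
1/(c(B(-5), -37) + 5321) = 1/(-5 + 5321) = 1/5316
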